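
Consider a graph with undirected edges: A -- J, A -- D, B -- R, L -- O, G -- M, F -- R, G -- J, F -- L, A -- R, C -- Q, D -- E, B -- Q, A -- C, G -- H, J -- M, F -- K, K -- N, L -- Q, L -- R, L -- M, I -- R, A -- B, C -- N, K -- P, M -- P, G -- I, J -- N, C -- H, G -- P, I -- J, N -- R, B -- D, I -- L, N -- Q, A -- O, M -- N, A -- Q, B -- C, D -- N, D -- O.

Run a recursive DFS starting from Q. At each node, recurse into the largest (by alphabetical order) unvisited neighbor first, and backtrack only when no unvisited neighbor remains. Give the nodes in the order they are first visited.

Visit Q
Q → N
N → R
R → L
L → O
O → D
D → E
D → B
B → C
C → H
H → G
G → P
P → M
M → J
J → I
J → A
P → K
K → F

Q, N, R, L, O, D, E, B, C, H, G, P, M, J, I, A, K, F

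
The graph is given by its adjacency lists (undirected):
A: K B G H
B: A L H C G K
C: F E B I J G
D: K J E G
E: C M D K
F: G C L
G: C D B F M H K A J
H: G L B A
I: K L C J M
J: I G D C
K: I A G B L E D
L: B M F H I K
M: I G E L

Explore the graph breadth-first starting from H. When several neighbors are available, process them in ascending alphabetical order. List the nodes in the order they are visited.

H, A, B, G, L, K, C, D, F, J, M, I, E

Visit H; enqueue A, B, G, L → queue [A, B, G, L]
Visit A; enqueue K → queue [B, G, L, K]
Visit B; enqueue C → queue [G, L, K, C]
Visit G; enqueue D, F, J, M → queue [L, K, C, D, F, J, M]
Visit L; enqueue I → queue [K, C, D, F, J, M, I]
Visit K; enqueue E → queue [C, D, F, J, M, I, E]
Visit C → queue [D, F, J, M, I, E]
Visit D → queue [F, J, M, I, E]
Visit F → queue [J, M, I, E]
Visit J → queue [M, I, E]
Visit M → queue [I, E]
Visit I → queue [E]
Visit E → queue []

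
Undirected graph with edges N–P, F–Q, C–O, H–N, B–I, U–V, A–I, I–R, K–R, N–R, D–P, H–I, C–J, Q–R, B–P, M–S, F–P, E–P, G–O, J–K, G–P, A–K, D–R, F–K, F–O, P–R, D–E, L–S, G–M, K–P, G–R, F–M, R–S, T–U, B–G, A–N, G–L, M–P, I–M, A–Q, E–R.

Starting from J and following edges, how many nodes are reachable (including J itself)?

BFS from J visits: J, C, K, O, A, F, P, R, G, I, N, Q, M, B, D, E, S, L, H
Reachable nodes: 19 of 22 total.

19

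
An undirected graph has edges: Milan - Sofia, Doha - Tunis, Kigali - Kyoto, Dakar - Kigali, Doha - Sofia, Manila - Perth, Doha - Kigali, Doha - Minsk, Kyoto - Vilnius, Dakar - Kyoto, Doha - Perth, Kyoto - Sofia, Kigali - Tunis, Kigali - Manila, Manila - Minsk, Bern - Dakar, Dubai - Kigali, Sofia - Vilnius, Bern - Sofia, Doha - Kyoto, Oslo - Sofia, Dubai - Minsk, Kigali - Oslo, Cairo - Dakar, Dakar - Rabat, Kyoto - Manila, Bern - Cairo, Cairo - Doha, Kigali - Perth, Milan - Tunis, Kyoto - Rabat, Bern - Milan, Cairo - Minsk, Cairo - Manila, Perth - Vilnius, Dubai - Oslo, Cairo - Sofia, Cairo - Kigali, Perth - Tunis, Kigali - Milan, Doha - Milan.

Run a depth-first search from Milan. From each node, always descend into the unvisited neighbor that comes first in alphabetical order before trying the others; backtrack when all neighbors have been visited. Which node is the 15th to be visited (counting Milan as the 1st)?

Visit Milan
Milan → Bern
Bern → Cairo
Cairo → Dakar
Dakar → Kigali
Kigali → Doha
Doha → Kyoto
Kyoto → Manila
Manila → Minsk
Minsk → Dubai
Dubai → Oslo
Oslo → Sofia
Sofia → Vilnius
Vilnius → Perth
Perth → Tunis
Kyoto → Rabat

Visit order: Milan, Bern, Cairo, Dakar, Kigali, Doha, Kyoto, Manila, Minsk, Dubai, Oslo, Sofia, Vilnius, Perth, Tunis, Rabat

Tunis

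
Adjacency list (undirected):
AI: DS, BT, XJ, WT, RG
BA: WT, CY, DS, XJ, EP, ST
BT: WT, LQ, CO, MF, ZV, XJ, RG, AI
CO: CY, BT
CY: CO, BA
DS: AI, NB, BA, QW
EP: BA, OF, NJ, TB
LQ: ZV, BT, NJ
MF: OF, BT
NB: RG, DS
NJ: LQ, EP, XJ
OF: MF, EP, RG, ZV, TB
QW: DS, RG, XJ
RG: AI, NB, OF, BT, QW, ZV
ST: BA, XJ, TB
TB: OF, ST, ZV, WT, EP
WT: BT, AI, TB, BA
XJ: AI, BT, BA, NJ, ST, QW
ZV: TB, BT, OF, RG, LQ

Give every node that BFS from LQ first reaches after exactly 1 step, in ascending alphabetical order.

Level 0: LQ
Level 1: BT, NJ, ZV
Level 2: AI, CO, EP, MF, OF, RG, TB, WT, XJ
Level 3: BA, CY, DS, NB, QW, ST

BT, NJ, ZV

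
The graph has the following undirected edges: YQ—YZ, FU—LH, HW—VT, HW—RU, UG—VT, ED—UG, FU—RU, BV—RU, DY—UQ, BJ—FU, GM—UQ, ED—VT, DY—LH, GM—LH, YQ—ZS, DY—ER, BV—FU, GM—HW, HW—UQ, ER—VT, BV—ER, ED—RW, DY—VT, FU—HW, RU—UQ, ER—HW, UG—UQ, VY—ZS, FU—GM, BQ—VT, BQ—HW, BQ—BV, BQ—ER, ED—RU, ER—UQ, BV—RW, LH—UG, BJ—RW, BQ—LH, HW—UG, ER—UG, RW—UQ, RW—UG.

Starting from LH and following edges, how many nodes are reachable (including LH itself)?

BFS from LH visits: LH, BQ, DY, FU, GM, UG, BV, ER, HW, VT, UQ, BJ, RU, ED, RW
Reachable nodes: 15 of 19 total.

15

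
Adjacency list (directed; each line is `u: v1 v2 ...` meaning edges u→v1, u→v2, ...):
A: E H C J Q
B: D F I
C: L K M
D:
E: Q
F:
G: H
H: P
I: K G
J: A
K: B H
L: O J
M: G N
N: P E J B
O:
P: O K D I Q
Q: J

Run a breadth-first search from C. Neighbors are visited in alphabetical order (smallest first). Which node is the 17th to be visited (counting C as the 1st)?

Visit C; enqueue K, L, M → queue [K, L, M]
Visit K; enqueue B, H → queue [L, M, B, H]
Visit L; enqueue J, O → queue [M, B, H, J, O]
Visit M; enqueue G, N → queue [B, H, J, O, G, N]
Visit B; enqueue D, F, I → queue [H, J, O, G, N, D, F, I]
Visit H; enqueue P → queue [J, O, G, N, D, F, I, P]
Visit J; enqueue A → queue [O, G, N, D, F, I, P, A]
Visit O → queue [G, N, D, F, I, P, A]
Visit G → queue [N, D, F, I, P, A]
Visit N; enqueue E → queue [D, F, I, P, A, E]
Visit D → queue [F, I, P, A, E]
Visit F → queue [I, P, A, E]
Visit I → queue [P, A, E]
Visit P; enqueue Q → queue [A, E, Q]
Visit A → queue [E, Q]
Visit E → queue [Q]
Visit Q → queue []

Visit order: C, K, L, M, B, H, J, O, G, N, D, F, I, P, A, E, Q

Q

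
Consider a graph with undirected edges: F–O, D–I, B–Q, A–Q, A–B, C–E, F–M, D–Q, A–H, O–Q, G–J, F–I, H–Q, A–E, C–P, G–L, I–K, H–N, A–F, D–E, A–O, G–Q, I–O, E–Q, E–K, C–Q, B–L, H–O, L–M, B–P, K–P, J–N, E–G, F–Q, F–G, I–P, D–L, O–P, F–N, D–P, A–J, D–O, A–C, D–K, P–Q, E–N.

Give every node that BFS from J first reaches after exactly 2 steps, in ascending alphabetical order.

B, C, E, F, H, L, O, Q

Level 0: J
Level 1: A, G, N
Level 2: B, C, E, F, H, L, O, Q
Level 3: D, I, K, M, P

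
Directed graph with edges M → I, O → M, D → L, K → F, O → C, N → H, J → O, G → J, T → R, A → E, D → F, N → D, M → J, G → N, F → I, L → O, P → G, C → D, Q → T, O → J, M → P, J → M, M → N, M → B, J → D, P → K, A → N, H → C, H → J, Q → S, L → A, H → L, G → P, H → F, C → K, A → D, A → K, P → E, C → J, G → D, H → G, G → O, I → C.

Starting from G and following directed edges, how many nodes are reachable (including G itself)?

BFS from G visits: G, D, J, N, O, P, F, L, M, H, C, E, K, I, A, B
Reachable nodes: 16 of 20 total.

16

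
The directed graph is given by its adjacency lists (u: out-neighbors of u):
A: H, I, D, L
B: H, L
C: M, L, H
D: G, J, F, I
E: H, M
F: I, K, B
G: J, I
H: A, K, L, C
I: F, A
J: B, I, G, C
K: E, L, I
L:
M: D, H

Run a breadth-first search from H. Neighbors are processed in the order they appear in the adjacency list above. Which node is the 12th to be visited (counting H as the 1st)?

J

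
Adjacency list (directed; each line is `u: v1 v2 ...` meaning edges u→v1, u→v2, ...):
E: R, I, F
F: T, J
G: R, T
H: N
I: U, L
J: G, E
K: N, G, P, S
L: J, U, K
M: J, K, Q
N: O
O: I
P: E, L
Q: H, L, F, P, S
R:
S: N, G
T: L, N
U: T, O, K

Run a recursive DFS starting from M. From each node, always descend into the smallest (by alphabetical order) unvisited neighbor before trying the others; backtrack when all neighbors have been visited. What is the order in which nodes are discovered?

Visit M
M → J
J → E
E → F
F → T
T → L
L → K
K → G
G → R
K → N
N → O
O → I
I → U
K → P
K → S
M → Q
Q → H

M → J → E → F → T → L → K → G → R → N → O → I → U → P → S → Q → H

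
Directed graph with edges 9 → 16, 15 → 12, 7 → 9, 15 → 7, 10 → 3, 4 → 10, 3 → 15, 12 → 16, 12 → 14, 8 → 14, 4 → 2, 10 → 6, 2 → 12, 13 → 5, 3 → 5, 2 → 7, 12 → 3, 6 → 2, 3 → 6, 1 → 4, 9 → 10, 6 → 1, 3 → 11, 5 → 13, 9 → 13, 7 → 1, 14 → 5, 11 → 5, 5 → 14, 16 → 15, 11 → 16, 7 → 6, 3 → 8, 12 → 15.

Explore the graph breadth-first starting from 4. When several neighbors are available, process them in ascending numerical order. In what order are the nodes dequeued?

Visit 4; enqueue 2, 10 → queue [2, 10]
Visit 2; enqueue 7, 12 → queue [10, 7, 12]
Visit 10; enqueue 3, 6 → queue [7, 12, 3, 6]
Visit 7; enqueue 1, 9 → queue [12, 3, 6, 1, 9]
Visit 12; enqueue 14, 15, 16 → queue [3, 6, 1, 9, 14, 15, 16]
Visit 3; enqueue 5, 8, 11 → queue [6, 1, 9, 14, 15, 16, 5, 8, 11]
Visit 6 → queue [1, 9, 14, 15, 16, 5, 8, 11]
Visit 1 → queue [9, 14, 15, 16, 5, 8, 11]
Visit 9; enqueue 13 → queue [14, 15, 16, 5, 8, 11, 13]
Visit 14 → queue [15, 16, 5, 8, 11, 13]
Visit 15 → queue [16, 5, 8, 11, 13]
Visit 16 → queue [5, 8, 11, 13]
Visit 5 → queue [8, 11, 13]
Visit 8 → queue [11, 13]
Visit 11 → queue [13]
Visit 13 → queue []

4 → 2 → 10 → 7 → 12 → 3 → 6 → 1 → 9 → 14 → 15 → 16 → 5 → 8 → 11 → 13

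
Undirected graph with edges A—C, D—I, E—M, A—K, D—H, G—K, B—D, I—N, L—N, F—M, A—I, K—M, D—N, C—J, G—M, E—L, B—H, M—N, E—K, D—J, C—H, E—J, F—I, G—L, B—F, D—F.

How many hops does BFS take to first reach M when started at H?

Level 0: H
Level 1: B, C, D
Level 2: A, F, I, J, N
Level 3: E, K, L, M
Level 4: G
M first appears at level 3.

3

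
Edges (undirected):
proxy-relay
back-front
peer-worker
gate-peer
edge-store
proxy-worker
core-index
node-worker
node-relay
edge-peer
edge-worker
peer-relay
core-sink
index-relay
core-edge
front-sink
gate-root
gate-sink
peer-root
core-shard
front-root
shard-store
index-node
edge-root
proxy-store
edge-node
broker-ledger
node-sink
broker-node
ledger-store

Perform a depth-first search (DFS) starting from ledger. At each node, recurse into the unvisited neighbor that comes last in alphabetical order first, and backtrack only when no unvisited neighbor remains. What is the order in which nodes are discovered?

Visit ledger
ledger → store
store → shard
shard → core
core → sink
sink → node
node → worker
worker → proxy
proxy → relay
relay → peer
peer → root
root → gate
root → front
front → back
root → edge
relay → index
node → broker

ledger -> store -> shard -> core -> sink -> node -> worker -> proxy -> relay -> peer -> root -> gate -> front -> back -> edge -> index -> broker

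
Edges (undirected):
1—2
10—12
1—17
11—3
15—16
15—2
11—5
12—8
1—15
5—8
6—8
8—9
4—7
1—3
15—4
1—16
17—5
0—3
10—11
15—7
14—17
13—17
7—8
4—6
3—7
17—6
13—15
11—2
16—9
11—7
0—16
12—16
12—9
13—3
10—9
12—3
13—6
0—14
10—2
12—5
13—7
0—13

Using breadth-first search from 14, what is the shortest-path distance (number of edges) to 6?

2

Level 0: 14
Level 1: 0, 17
Level 2: 1, 3, 5, 6, 13, 16
Level 3: 2, 4, 7, 8, 9, 11, 12, 15
Level 4: 10
6 first appears at level 2.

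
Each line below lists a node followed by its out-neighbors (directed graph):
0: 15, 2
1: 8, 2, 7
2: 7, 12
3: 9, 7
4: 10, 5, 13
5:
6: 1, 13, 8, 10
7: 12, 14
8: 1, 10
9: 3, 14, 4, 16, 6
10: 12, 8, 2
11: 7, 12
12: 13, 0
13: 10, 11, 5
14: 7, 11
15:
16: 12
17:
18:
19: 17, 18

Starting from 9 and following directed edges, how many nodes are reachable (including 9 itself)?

17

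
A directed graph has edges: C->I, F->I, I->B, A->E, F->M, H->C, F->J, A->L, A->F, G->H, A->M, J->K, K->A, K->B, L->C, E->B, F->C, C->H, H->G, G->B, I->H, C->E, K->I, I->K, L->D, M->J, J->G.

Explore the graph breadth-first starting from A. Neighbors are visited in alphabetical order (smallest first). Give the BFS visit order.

Visit A; enqueue E, F, L, M → queue [E, F, L, M]
Visit E; enqueue B → queue [F, L, M, B]
Visit F; enqueue C, I, J → queue [L, M, B, C, I, J]
Visit L; enqueue D → queue [M, B, C, I, J, D]
Visit M → queue [B, C, I, J, D]
Visit B → queue [C, I, J, D]
Visit C; enqueue H → queue [I, J, D, H]
Visit I; enqueue K → queue [J, D, H, K]
Visit J; enqueue G → queue [D, H, K, G]
Visit D → queue [H, K, G]
Visit H → queue [K, G]
Visit K → queue [G]
Visit G → queue []

A -> E -> F -> L -> M -> B -> C -> I -> J -> D -> H -> K -> G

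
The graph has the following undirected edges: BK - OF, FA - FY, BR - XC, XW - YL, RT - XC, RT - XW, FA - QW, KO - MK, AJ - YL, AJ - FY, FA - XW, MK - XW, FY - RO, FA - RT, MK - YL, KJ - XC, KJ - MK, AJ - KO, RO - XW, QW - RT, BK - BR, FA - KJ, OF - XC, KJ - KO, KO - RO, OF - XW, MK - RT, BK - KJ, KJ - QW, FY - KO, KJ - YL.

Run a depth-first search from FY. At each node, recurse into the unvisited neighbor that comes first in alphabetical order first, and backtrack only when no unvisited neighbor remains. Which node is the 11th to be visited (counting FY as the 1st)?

Visit FY
FY → AJ
AJ → KO
KO → KJ
KJ → BK
BK → BR
BR → XC
XC → OF
OF → XW
XW → FA
FA → QW
QW → RT
RT → MK
MK → YL
XW → RO

Visit order: FY, AJ, KO, KJ, BK, BR, XC, OF, XW, FA, QW, RT, MK, YL, RO

QW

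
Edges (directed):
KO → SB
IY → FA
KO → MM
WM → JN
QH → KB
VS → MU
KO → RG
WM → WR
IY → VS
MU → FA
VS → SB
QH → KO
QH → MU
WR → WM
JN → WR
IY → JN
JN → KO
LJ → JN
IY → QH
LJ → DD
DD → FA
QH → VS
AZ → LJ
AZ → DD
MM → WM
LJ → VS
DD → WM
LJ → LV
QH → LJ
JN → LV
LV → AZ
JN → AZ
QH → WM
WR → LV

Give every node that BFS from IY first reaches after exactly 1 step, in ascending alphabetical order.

Level 0: IY
Level 1: FA, JN, QH, VS
Level 2: AZ, KB, KO, LJ, LV, MU, SB, WM, WR
Level 3: DD, MM, RG

FA, JN, QH, VS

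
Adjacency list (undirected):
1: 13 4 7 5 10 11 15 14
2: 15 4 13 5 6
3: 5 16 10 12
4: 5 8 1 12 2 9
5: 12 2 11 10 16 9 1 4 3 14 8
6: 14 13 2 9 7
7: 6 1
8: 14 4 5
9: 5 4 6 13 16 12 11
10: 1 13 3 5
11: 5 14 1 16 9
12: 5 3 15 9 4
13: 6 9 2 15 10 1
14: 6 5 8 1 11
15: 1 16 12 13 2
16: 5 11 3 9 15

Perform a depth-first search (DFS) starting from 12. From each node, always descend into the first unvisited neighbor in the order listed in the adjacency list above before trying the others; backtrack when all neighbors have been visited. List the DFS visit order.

12, 5, 2, 15, 1, 13, 6, 14, 8, 4, 9, 16, 11, 3, 10, 7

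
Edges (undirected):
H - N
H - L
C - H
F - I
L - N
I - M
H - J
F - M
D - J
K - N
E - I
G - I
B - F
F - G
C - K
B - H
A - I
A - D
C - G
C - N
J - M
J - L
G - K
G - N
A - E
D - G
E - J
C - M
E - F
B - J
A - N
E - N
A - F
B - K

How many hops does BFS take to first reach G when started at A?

Level 0: A
Level 1: D, E, F, I, N
Level 2: B, C, G, H, J, K, L, M
G first appears at level 2.

2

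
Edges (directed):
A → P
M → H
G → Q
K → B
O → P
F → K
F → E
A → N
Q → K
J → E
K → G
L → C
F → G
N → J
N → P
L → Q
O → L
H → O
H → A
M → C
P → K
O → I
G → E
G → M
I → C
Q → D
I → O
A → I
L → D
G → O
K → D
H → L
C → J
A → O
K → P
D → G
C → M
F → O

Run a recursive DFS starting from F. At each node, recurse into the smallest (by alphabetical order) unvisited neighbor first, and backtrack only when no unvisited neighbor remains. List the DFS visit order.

F, E, G, M, C, J, H, A, I, O, L, D, Q, K, B, P, N

Visit F
F → E
F → G
G → M
M → C
C → J
M → H
H → A
A → I
I → O
O → L
L → D
L → Q
Q → K
K → B
K → P
A → N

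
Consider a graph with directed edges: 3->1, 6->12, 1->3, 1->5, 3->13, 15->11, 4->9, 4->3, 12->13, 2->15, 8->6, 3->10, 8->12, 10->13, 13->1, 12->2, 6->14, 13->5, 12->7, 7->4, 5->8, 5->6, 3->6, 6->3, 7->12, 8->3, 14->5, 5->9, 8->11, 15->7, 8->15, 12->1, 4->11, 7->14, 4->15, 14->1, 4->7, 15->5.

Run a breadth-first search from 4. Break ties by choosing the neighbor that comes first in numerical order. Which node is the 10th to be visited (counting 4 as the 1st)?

Visit 4; enqueue 3, 7, 9, 11, 15 → queue [3, 7, 9, 11, 15]
Visit 3; enqueue 1, 6, 10, 13 → queue [7, 9, 11, 15, 1, 6, 10, 13]
Visit 7; enqueue 12, 14 → queue [9, 11, 15, 1, 6, 10, 13, 12, 14]
Visit 9 → queue [11, 15, 1, 6, 10, 13, 12, 14]
Visit 11 → queue [15, 1, 6, 10, 13, 12, 14]
Visit 15; enqueue 5 → queue [1, 6, 10, 13, 12, 14, 5]
Visit 1 → queue [6, 10, 13, 12, 14, 5]
Visit 6 → queue [10, 13, 12, 14, 5]
Visit 10 → queue [13, 12, 14, 5]
Visit 13 → queue [12, 14, 5]
Visit 12; enqueue 2 → queue [14, 5, 2]
Visit 14 → queue [5, 2]
Visit 5; enqueue 8 → queue [2, 8]
Visit 2 → queue [8]
Visit 8 → queue []

Visit order: 4, 3, 7, 9, 11, 15, 1, 6, 10, 13, 12, 14, 5, 2, 8

13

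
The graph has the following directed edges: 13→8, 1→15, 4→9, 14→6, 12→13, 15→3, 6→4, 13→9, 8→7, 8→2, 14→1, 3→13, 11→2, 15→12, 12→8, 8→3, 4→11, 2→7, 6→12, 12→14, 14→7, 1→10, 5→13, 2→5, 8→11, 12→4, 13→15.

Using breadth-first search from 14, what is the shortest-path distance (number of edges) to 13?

3

Level 0: 14
Level 1: 1, 6, 7
Level 2: 4, 10, 12, 15
Level 3: 3, 8, 9, 11, 13
Level 4: 2
Level 5: 5
13 first appears at level 3.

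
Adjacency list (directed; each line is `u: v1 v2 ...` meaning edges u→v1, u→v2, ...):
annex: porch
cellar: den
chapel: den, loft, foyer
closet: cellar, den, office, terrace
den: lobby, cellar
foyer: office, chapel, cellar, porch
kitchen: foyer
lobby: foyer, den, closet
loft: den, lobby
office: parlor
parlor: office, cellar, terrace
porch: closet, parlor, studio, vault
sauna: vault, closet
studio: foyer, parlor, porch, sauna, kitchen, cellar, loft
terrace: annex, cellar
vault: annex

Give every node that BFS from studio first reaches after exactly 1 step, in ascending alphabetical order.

cellar, foyer, kitchen, loft, parlor, porch, sauna

Level 0: studio
Level 1: cellar, foyer, kitchen, loft, parlor, porch, sauna
Level 2: chapel, closet, den, lobby, office, terrace, vault
Level 3: annex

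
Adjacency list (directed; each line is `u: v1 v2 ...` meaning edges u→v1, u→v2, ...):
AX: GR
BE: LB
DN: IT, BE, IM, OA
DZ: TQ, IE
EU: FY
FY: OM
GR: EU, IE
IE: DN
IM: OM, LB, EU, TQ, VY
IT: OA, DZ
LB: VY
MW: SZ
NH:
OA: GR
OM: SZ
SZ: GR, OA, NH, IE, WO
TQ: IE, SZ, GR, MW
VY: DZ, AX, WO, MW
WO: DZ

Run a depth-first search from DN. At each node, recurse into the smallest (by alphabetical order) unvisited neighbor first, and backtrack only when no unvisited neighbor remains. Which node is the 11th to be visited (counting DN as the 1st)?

Visit DN
DN → BE
BE → LB
LB → VY
VY → AX
AX → GR
GR → EU
EU → FY
FY → OM
OM → SZ
SZ → IE
SZ → NH
SZ → OA
SZ → WO
WO → DZ
DZ → TQ
TQ → MW
DN → IM
DN → IT

Visit order: DN, BE, LB, VY, AX, GR, EU, FY, OM, SZ, IE, NH, OA, WO, DZ, TQ, MW, IM, IT

IE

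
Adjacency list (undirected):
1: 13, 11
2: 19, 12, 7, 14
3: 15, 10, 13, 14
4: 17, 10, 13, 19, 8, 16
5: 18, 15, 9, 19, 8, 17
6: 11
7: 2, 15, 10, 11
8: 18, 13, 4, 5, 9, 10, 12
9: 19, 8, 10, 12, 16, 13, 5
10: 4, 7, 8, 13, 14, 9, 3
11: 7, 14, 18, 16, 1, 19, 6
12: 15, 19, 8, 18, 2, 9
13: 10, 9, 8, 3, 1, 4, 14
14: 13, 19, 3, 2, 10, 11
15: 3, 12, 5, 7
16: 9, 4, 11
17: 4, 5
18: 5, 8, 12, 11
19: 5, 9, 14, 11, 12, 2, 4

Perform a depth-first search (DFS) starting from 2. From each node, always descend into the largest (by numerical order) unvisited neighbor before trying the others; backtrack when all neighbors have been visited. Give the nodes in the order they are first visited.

2 19 14 13 10 9 16 11 18 12 15 7 5 17 4 8 3 6 1

Visit 2
2 → 19
19 → 14
14 → 13
13 → 10
10 → 9
9 → 16
16 → 11
11 → 18
18 → 12
12 → 15
15 → 7
15 → 5
5 → 17
17 → 4
4 → 8
15 → 3
11 → 6
11 → 1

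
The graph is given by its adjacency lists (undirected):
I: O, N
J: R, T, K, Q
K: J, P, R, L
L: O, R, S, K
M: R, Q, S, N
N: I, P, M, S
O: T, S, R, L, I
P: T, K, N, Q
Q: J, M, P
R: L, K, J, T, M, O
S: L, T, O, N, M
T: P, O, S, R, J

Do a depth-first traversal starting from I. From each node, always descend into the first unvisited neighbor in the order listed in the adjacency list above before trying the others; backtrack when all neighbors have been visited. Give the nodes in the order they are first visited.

I -> O -> T -> P -> K -> J -> R -> L -> S -> N -> M -> Q

Visit I
I → O
O → T
T → P
P → K
K → J
J → R
R → L
L → S
S → N
N → M
M → Q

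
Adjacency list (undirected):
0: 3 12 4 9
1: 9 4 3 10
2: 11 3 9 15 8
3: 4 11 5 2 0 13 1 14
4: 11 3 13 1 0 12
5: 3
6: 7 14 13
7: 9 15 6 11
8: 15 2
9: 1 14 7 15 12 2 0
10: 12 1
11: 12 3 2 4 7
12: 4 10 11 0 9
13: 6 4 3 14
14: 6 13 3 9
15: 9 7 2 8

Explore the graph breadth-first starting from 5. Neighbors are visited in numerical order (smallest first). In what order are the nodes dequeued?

Visit 5; enqueue 3 → queue [3]
Visit 3; enqueue 0, 1, 2, 4, 11, 13, 14 → queue [0, 1, 2, 4, 11, 13, 14]
Visit 0; enqueue 9, 12 → queue [1, 2, 4, 11, 13, 14, 9, 12]
Visit 1; enqueue 10 → queue [2, 4, 11, 13, 14, 9, 12, 10]
Visit 2; enqueue 8, 15 → queue [4, 11, 13, 14, 9, 12, 10, 8, 15]
Visit 4 → queue [11, 13, 14, 9, 12, 10, 8, 15]
Visit 11; enqueue 7 → queue [13, 14, 9, 12, 10, 8, 15, 7]
Visit 13; enqueue 6 → queue [14, 9, 12, 10, 8, 15, 7, 6]
Visit 14 → queue [9, 12, 10, 8, 15, 7, 6]
Visit 9 → queue [12, 10, 8, 15, 7, 6]
Visit 12 → queue [10, 8, 15, 7, 6]
Visit 10 → queue [8, 15, 7, 6]
Visit 8 → queue [15, 7, 6]
Visit 15 → queue [7, 6]
Visit 7 → queue [6]
Visit 6 → queue []

5 → 3 → 0 → 1 → 2 → 4 → 11 → 13 → 14 → 9 → 12 → 10 → 8 → 15 → 7 → 6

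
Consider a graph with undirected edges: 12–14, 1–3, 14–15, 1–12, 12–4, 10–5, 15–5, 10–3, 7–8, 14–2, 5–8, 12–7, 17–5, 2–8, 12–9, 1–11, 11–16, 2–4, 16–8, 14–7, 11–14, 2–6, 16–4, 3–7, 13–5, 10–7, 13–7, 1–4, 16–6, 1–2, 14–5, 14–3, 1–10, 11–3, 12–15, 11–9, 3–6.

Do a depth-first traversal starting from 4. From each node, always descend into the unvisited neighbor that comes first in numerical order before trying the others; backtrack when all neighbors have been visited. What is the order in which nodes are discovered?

Visit 4
4 → 1
1 → 2
2 → 6
6 → 3
3 → 7
7 → 8
8 → 5
5 → 10
5 → 13
5 → 14
14 → 11
11 → 9
9 → 12
12 → 15
11 → 16
5 → 17

4 -> 1 -> 2 -> 6 -> 3 -> 7 -> 8 -> 5 -> 10 -> 13 -> 14 -> 11 -> 9 -> 12 -> 15 -> 16 -> 17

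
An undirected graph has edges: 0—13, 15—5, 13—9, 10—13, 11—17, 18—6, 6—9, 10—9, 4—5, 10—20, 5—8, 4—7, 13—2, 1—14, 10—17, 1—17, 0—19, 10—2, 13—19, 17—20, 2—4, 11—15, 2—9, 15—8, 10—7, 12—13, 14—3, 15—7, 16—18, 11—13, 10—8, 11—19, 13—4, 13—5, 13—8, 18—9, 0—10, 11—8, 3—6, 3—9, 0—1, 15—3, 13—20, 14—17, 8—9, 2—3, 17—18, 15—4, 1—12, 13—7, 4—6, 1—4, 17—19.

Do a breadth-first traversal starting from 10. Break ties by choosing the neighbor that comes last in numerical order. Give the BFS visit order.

10 20 17 13 9 8 7 2 0 19 18 14 11 1 12 5 4 6 3 15 16

Visit 10; enqueue 20, 17, 13, 9, 8, 7, 2, 0 → queue [20, 17, 13, 9, 8, 7, 2, 0]
Visit 20 → queue [17, 13, 9, 8, 7, 2, 0]
Visit 17; enqueue 19, 18, 14, 11, 1 → queue [13, 9, 8, 7, 2, 0, 19, 18, 14, 11, 1]
Visit 13; enqueue 12, 5, 4 → queue [9, 8, 7, 2, 0, 19, 18, 14, 11, 1, 12, 5, 4]
Visit 9; enqueue 6, 3 → queue [8, 7, 2, 0, 19, 18, 14, 11, 1, 12, 5, 4, 6, 3]
Visit 8; enqueue 15 → queue [7, 2, 0, 19, 18, 14, 11, 1, 12, 5, 4, 6, 3, 15]
Visit 7 → queue [2, 0, 19, 18, 14, 11, 1, 12, 5, 4, 6, 3, 15]
Visit 2 → queue [0, 19, 18, 14, 11, 1, 12, 5, 4, 6, 3, 15]
Visit 0 → queue [19, 18, 14, 11, 1, 12, 5, 4, 6, 3, 15]
Visit 19 → queue [18, 14, 11, 1, 12, 5, 4, 6, 3, 15]
Visit 18; enqueue 16 → queue [14, 11, 1, 12, 5, 4, 6, 3, 15, 16]
Visit 14 → queue [11, 1, 12, 5, 4, 6, 3, 15, 16]
Visit 11 → queue [1, 12, 5, 4, 6, 3, 15, 16]
Visit 1 → queue [12, 5, 4, 6, 3, 15, 16]
Visit 12 → queue [5, 4, 6, 3, 15, 16]
Visit 5 → queue [4, 6, 3, 15, 16]
Visit 4 → queue [6, 3, 15, 16]
Visit 6 → queue [3, 15, 16]
Visit 3 → queue [15, 16]
Visit 15 → queue [16]
Visit 16 → queue []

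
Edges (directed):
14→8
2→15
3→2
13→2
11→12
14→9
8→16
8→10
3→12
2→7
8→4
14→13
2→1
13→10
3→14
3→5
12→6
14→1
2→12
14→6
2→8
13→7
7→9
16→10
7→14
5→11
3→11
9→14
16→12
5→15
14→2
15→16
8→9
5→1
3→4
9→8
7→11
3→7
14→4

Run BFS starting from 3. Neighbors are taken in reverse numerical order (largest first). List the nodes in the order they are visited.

3 → 14 → 12 → 11 → 7 → 5 → 4 → 2 → 13 → 9 → 8 → 6 → 1 → 15 → 10 → 16

Visit 3; enqueue 14, 12, 11, 7, 5, 4, 2 → queue [14, 12, 11, 7, 5, 4, 2]
Visit 14; enqueue 13, 9, 8, 6, 1 → queue [12, 11, 7, 5, 4, 2, 13, 9, 8, 6, 1]
Visit 12 → queue [11, 7, 5, 4, 2, 13, 9, 8, 6, 1]
Visit 11 → queue [7, 5, 4, 2, 13, 9, 8, 6, 1]
Visit 7 → queue [5, 4, 2, 13, 9, 8, 6, 1]
Visit 5; enqueue 15 → queue [4, 2, 13, 9, 8, 6, 1, 15]
Visit 4 → queue [2, 13, 9, 8, 6, 1, 15]
Visit 2 → queue [13, 9, 8, 6, 1, 15]
Visit 13; enqueue 10 → queue [9, 8, 6, 1, 15, 10]
Visit 9 → queue [8, 6, 1, 15, 10]
Visit 8; enqueue 16 → queue [6, 1, 15, 10, 16]
Visit 6 → queue [1, 15, 10, 16]
Visit 1 → queue [15, 10, 16]
Visit 15 → queue [10, 16]
Visit 10 → queue [16]
Visit 16 → queue []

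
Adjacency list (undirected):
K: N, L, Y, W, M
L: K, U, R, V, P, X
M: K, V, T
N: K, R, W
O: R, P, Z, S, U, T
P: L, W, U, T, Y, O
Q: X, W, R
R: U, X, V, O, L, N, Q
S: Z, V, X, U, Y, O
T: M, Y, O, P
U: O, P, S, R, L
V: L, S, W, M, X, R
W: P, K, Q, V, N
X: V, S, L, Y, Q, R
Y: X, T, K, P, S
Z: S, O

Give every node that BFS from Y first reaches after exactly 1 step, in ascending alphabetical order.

Level 0: Y
Level 1: K, P, S, T, X
Level 2: L, M, N, O, Q, R, U, V, W, Z

K, P, S, T, X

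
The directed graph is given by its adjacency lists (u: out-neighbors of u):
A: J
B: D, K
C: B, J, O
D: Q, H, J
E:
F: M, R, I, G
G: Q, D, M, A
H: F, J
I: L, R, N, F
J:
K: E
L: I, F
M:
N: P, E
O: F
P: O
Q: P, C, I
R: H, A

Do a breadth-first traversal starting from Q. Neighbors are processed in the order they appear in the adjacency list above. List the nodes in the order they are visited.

Visit Q; enqueue P, C, I → queue [P, C, I]
Visit P; enqueue O → queue [C, I, O]
Visit C; enqueue B, J → queue [I, O, B, J]
Visit I; enqueue L, R, N, F → queue [O, B, J, L, R, N, F]
Visit O → queue [B, J, L, R, N, F]
Visit B; enqueue D, K → queue [J, L, R, N, F, D, K]
Visit J → queue [L, R, N, F, D, K]
Visit L → queue [R, N, F, D, K]
Visit R; enqueue H, A → queue [N, F, D, K, H, A]
Visit N; enqueue E → queue [F, D, K, H, A, E]
Visit F; enqueue M, G → queue [D, K, H, A, E, M, G]
Visit D → queue [K, H, A, E, M, G]
Visit K → queue [H, A, E, M, G]
Visit H → queue [A, E, M, G]
Visit A → queue [E, M, G]
Visit E → queue [M, G]
Visit M → queue [G]
Visit G → queue []

Q, P, C, I, O, B, J, L, R, N, F, D, K, H, A, E, M, G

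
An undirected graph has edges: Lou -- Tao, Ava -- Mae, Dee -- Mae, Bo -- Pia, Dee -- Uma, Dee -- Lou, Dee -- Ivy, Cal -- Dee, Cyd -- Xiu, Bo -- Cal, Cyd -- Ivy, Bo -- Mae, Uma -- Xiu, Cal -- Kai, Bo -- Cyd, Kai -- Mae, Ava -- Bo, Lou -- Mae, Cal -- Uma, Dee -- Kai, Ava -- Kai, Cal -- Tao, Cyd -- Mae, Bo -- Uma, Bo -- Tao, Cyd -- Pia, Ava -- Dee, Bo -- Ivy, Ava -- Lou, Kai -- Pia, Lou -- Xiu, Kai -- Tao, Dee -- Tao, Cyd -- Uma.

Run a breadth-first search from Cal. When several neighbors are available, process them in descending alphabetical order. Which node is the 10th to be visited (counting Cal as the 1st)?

Visit Cal; enqueue Uma, Tao, Kai, Dee, Bo → queue [Uma, Tao, Kai, Dee, Bo]
Visit Uma; enqueue Xiu, Cyd → queue [Tao, Kai, Dee, Bo, Xiu, Cyd]
Visit Tao; enqueue Lou → queue [Kai, Dee, Bo, Xiu, Cyd, Lou]
Visit Kai; enqueue Pia, Mae, Ava → queue [Dee, Bo, Xiu, Cyd, Lou, Pia, Mae, Ava]
Visit Dee; enqueue Ivy → queue [Bo, Xiu, Cyd, Lou, Pia, Mae, Ava, Ivy]
Visit Bo → queue [Xiu, Cyd, Lou, Pia, Mae, Ava, Ivy]
Visit Xiu → queue [Cyd, Lou, Pia, Mae, Ava, Ivy]
Visit Cyd → queue [Lou, Pia, Mae, Ava, Ivy]
Visit Lou → queue [Pia, Mae, Ava, Ivy]
Visit Pia → queue [Mae, Ava, Ivy]
Visit Mae → queue [Ava, Ivy]
Visit Ava → queue [Ivy]
Visit Ivy → queue []

Visit order: Cal, Uma, Tao, Kai, Dee, Bo, Xiu, Cyd, Lou, Pia, Mae, Ava, Ivy

Pia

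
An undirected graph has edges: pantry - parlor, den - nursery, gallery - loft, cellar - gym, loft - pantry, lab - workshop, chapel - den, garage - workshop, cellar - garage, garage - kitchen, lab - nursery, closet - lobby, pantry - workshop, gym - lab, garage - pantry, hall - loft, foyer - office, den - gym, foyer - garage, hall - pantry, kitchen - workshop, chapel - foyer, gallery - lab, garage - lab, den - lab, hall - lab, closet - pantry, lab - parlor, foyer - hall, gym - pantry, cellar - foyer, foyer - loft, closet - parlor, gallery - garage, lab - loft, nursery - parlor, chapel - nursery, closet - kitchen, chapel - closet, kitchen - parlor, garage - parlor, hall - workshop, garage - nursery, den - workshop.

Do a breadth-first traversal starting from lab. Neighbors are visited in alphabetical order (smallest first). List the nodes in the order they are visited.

lab, den, gallery, garage, gym, hall, loft, nursery, parlor, workshop, chapel, cellar, foyer, kitchen, pantry, closet, office, lobby

Visit lab; enqueue den, gallery, garage, gym, hall, loft, nursery, parlor, workshop → queue [den, gallery, garage, gym, hall, loft, nursery, parlor, workshop]
Visit den; enqueue chapel → queue [gallery, garage, gym, hall, loft, nursery, parlor, workshop, chapel]
Visit gallery → queue [garage, gym, hall, loft, nursery, parlor, workshop, chapel]
Visit garage; enqueue cellar, foyer, kitchen, pantry → queue [gym, hall, loft, nursery, parlor, workshop, chapel, cellar, foyer, kitchen, pantry]
Visit gym → queue [hall, loft, nursery, parlor, workshop, chapel, cellar, foyer, kitchen, pantry]
Visit hall → queue [loft, nursery, parlor, workshop, chapel, cellar, foyer, kitchen, pantry]
Visit loft → queue [nursery, parlor, workshop, chapel, cellar, foyer, kitchen, pantry]
Visit nursery → queue [parlor, workshop, chapel, cellar, foyer, kitchen, pantry]
Visit parlor; enqueue closet → queue [workshop, chapel, cellar, foyer, kitchen, pantry, closet]
Visit workshop → queue [chapel, cellar, foyer, kitchen, pantry, closet]
Visit chapel → queue [cellar, foyer, kitchen, pantry, closet]
Visit cellar → queue [foyer, kitchen, pantry, closet]
Visit foyer; enqueue office → queue [kitchen, pantry, closet, office]
Visit kitchen → queue [pantry, closet, office]
Visit pantry → queue [closet, office]
Visit closet; enqueue lobby → queue [office, lobby]
Visit office → queue [lobby]
Visit lobby → queue []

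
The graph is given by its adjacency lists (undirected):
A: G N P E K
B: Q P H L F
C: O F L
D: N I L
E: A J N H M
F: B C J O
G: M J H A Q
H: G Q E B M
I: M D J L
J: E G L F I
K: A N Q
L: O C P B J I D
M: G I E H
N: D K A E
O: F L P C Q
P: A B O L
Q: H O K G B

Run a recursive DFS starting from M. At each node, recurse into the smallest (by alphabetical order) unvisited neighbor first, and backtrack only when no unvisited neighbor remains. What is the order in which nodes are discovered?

M, E, A, G, H, B, F, C, L, D, I, J, N, K, Q, O, P

Visit M
M → E
E → A
A → G
G → H
H → B
B → F
F → C
C → L
L → D
D → I
I → J
D → N
N → K
K → Q
Q → O
O → P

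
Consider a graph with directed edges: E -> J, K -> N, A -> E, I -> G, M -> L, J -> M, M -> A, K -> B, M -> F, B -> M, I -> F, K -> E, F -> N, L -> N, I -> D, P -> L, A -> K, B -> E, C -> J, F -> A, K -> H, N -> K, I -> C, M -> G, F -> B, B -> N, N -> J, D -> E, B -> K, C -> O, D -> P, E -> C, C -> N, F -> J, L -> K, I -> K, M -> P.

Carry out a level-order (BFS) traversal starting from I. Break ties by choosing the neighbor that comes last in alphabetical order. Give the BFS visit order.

I -> K -> G -> F -> D -> C -> N -> H -> E -> B -> J -> A -> P -> O -> M -> L

Visit I; enqueue K, G, F, D, C → queue [K, G, F, D, C]
Visit K; enqueue N, H, E, B → queue [G, F, D, C, N, H, E, B]
Visit G → queue [F, D, C, N, H, E, B]
Visit F; enqueue J, A → queue [D, C, N, H, E, B, J, A]
Visit D; enqueue P → queue [C, N, H, E, B, J, A, P]
Visit C; enqueue O → queue [N, H, E, B, J, A, P, O]
Visit N → queue [H, E, B, J, A, P, O]
Visit H → queue [E, B, J, A, P, O]
Visit E → queue [B, J, A, P, O]
Visit B; enqueue M → queue [J, A, P, O, M]
Visit J → queue [A, P, O, M]
Visit A → queue [P, O, M]
Visit P; enqueue L → queue [O, M, L]
Visit O → queue [M, L]
Visit M → queue [L]
Visit L → queue []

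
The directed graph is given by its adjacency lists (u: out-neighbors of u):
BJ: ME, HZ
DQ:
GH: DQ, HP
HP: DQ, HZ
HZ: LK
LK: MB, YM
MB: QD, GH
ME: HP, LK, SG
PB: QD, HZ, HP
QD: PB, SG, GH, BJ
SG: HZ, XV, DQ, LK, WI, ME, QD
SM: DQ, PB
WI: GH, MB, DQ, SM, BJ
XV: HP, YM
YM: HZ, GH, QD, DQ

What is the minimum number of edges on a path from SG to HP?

Level 0: SG
Level 1: DQ, HZ, LK, ME, QD, WI, XV
Level 2: BJ, GH, HP, MB, PB, SM, YM
HP first appears at level 2.

2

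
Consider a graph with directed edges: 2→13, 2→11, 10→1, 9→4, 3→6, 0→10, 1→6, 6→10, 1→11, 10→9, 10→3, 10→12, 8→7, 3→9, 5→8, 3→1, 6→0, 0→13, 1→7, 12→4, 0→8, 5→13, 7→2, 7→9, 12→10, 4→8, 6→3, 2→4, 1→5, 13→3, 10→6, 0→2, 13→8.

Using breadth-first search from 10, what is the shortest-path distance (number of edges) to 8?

Level 0: 10
Level 1: 1, 3, 6, 9, 12
Level 2: 0, 4, 5, 7, 11
Level 3: 2, 8, 13
8 first appears at level 3.

3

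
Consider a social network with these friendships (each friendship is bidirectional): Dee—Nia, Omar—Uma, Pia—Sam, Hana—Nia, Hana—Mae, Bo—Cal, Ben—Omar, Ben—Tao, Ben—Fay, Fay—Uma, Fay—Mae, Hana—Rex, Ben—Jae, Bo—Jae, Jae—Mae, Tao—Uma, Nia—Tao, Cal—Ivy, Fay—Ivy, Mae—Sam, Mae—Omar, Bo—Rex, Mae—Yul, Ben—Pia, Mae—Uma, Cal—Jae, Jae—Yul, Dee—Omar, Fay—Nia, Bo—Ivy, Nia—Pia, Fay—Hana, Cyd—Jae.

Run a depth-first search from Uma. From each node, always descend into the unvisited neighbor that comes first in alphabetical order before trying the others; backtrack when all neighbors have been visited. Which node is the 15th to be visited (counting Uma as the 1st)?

Visit Uma
Uma → Fay
Fay → Ben
Ben → Jae
Jae → Bo
Bo → Cal
Cal → Ivy
Bo → Rex
Rex → Hana
Hana → Mae
Mae → Omar
Omar → Dee
Dee → Nia
Nia → Pia
Pia → Sam
Nia → Tao
Mae → Yul
Jae → Cyd

Visit order: Uma, Fay, Ben, Jae, Bo, Cal, Ivy, Rex, Hana, Mae, Omar, Dee, Nia, Pia, Sam, Tao, Yul, Cyd

Sam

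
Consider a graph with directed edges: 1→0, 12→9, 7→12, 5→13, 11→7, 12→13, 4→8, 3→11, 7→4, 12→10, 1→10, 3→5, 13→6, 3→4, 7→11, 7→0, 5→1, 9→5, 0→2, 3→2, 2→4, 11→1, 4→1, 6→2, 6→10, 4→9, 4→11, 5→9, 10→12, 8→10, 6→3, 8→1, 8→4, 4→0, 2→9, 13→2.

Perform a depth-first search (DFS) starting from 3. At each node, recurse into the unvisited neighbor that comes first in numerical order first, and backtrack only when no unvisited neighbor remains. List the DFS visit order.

3, 2, 4, 0, 1, 10, 12, 9, 5, 13, 6, 8, 11, 7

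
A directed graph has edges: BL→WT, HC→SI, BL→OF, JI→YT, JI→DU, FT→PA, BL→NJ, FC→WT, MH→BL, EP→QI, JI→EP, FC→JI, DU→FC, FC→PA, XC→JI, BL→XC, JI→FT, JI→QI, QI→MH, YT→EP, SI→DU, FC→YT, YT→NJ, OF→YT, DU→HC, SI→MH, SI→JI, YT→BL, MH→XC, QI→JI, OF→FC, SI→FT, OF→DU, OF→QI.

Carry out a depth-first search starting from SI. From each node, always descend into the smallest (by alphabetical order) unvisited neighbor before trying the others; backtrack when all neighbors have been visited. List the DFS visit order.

Visit SI
SI → DU
DU → FC
FC → JI
JI → EP
EP → QI
QI → MH
MH → BL
BL → NJ
BL → OF
OF → YT
BL → WT
BL → XC
JI → FT
FT → PA
DU → HC

SI -> DU -> FC -> JI -> EP -> QI -> MH -> BL -> NJ -> OF -> YT -> WT -> XC -> FT -> PA -> HC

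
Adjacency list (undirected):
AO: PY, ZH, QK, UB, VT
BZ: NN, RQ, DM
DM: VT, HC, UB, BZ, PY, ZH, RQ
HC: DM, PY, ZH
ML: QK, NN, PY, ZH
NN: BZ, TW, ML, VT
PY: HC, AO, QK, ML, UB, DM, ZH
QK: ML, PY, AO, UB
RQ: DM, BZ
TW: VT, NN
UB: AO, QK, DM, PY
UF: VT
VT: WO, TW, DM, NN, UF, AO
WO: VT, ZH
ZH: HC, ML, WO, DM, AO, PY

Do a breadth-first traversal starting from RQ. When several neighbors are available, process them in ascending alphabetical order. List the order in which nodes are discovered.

Visit RQ; enqueue BZ, DM → queue [BZ, DM]
Visit BZ; enqueue NN → queue [DM, NN]
Visit DM; enqueue HC, PY, UB, VT, ZH → queue [NN, HC, PY, UB, VT, ZH]
Visit NN; enqueue ML, TW → queue [HC, PY, UB, VT, ZH, ML, TW]
Visit HC → queue [PY, UB, VT, ZH, ML, TW]
Visit PY; enqueue AO, QK → queue [UB, VT, ZH, ML, TW, AO, QK]
Visit UB → queue [VT, ZH, ML, TW, AO, QK]
Visit VT; enqueue UF, WO → queue [ZH, ML, TW, AO, QK, UF, WO]
Visit ZH → queue [ML, TW, AO, QK, UF, WO]
Visit ML → queue [TW, AO, QK, UF, WO]
Visit TW → queue [AO, QK, UF, WO]
Visit AO → queue [QK, UF, WO]
Visit QK → queue [UF, WO]
Visit UF → queue [WO]
Visit WO → queue []

RQ, BZ, DM, NN, HC, PY, UB, VT, ZH, ML, TW, AO, QK, UF, WO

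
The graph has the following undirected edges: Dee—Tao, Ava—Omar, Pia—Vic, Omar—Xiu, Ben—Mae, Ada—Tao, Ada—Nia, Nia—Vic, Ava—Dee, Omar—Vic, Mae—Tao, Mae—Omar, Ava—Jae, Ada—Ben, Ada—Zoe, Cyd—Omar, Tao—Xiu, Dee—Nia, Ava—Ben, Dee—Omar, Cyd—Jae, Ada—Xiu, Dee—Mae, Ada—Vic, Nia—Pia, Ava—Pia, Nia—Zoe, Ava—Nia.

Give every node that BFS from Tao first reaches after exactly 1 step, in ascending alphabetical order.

Ada, Dee, Mae, Xiu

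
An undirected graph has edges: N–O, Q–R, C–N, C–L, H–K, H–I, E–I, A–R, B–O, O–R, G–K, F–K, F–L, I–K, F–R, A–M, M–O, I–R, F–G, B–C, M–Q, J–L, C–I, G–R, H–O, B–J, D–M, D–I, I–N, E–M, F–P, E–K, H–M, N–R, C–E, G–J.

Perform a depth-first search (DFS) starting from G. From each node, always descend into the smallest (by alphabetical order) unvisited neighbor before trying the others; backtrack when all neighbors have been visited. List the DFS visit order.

G, F, K, E, C, B, J, L, O, H, I, D, M, A, R, N, Q, P

Visit G
G → F
F → K
K → E
E → C
C → B
B → J
J → L
B → O
O → H
H → I
I → D
D → M
M → A
A → R
R → N
R → Q
F → P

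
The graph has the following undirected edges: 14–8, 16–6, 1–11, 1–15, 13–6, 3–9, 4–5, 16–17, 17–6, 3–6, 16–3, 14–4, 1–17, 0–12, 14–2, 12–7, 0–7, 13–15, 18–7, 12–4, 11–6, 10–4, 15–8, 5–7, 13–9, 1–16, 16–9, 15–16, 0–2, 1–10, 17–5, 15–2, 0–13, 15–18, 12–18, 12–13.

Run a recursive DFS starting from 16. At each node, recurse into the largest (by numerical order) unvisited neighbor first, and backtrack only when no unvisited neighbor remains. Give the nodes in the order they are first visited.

Visit 16
16 → 17
17 → 6
6 → 13
13 → 15
15 → 18
18 → 12
12 → 7
7 → 5
5 → 4
4 → 14
14 → 8
14 → 2
2 → 0
4 → 10
10 → 1
1 → 11
13 → 9
9 → 3

16, 17, 6, 13, 15, 18, 12, 7, 5, 4, 14, 8, 2, 0, 10, 1, 11, 9, 3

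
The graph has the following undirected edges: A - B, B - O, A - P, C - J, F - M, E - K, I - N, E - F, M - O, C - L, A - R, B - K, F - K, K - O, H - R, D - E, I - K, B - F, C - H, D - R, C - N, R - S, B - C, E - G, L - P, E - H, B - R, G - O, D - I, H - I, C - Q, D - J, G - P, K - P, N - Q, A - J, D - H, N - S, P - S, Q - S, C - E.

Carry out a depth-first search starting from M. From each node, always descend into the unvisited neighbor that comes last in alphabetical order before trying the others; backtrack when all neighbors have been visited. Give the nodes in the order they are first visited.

Visit M
M → O
O → K
K → P
P → S
S → R
R → H
H → I
I → N
N → Q
Q → C
C → L
C → J
J → D
D → E
E → G
E → F
F → B
B → A

M, O, K, P, S, R, H, I, N, Q, C, L, J, D, E, G, F, B, A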